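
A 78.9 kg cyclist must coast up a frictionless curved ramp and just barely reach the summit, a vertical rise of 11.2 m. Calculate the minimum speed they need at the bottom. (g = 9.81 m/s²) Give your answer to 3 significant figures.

At the top they are momentarily at rest, so all KE converts to PE: ½mv² = mgh
v = √(2gh) = √(2 × 9.81 × 11.2) = 14.82 m/s

v = 14.8 m/s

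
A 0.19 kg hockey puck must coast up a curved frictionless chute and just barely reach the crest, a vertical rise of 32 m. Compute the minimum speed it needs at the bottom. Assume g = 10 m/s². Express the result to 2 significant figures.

v = 25 m/s

At the top it is momentarily at rest, so all KE converts to PE: ½mv² = mgh
v = √(2gh) = √(2 × 10 × 32) = 25.30 m/s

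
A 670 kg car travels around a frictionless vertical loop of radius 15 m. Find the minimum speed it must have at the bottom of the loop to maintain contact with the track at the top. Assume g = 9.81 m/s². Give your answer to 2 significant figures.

v = 27 m/s

At the top: mg = mv_top²/r ⇒ v_top² = gr = 147.2 m²/s²
Energy from bottom to top (height 2r): ½mv_bot² = ½mv_top² + mg(2r)
v_bot² = gr + 4gr = 5gr = 735.8
v_bot = √(5gr) = 27.12 m/s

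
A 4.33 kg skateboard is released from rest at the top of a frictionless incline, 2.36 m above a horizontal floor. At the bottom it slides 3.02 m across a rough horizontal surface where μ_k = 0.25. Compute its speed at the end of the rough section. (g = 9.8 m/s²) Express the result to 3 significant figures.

Energy bookkeeping (friction removes W_f = μ_k N d):
mgh = ½mv² + μ_k m g d
W_f = μ_k mg d = (0.25)(4.33)(9.8)(3.02) = 32.04 J
½mv² = mgh − W_f = 100.14 − 32.04 = 68.107 J
v = √(2 × 68.107/4.33) = 5.609 m/s

v = 5.61 m/s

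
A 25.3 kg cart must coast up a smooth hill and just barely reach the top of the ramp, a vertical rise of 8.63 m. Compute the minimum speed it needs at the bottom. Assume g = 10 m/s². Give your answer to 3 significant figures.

v = 13.1 m/s

At the top it is momentarily at rest, so all KE converts to PE: ½mv² = mgh
v = √(2gh) = √(2 × 10 × 8.63) = 13.14 m/s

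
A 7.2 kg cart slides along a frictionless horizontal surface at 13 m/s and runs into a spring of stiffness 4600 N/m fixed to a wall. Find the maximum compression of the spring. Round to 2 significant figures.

At max compression the cart is momentarily at rest: ½mv² = ½kx²
x = v√(m/k) = 13 × √(7.2/4600) = 0.5143 m

x = 0.51 m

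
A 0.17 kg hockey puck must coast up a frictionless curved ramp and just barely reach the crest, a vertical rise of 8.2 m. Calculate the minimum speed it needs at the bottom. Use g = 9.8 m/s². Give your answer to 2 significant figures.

At the top it is momentarily at rest, so all KE converts to PE: ½mv² = mgh
v = √(2gh) = √(2 × 9.8 × 8.2) = 12.68 m/s

v = 13 m/s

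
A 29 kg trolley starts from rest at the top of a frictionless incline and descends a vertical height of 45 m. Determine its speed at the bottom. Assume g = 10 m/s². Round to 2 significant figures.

v = 30 m/s

Energy conservation between the two points: mgh = ½mv²
The mass cancels from both sides.
v = √(2gh) = √(2 × 10 × 45) = √900.00 = 30.00 m/s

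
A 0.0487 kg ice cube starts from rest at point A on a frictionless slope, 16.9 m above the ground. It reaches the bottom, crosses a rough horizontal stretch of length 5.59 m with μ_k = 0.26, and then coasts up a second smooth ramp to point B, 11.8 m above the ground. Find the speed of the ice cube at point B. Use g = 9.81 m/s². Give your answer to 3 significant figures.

Energy at A: mgh₁ = (0.0487)(9.81)(16.9) = 8.0739 J
Friction loss: W_f = μ_k mg d = 0.6944 J
At B: ½mv² + mgh₂ = mgh₁ − W_f
½mv² = 8.0739 − 0.6944 − 5.6374 = 1.7422 J
v = √(2 × 1.7422/0.0487) = 8.459 m/s

v = 8.46 m/s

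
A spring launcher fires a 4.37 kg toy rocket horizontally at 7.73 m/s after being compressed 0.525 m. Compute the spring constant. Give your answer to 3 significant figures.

k = 947 N/m

Spring PE at full compression equals KE at release: ½kx² = ½mv²
k = mv²/x² = (4.37)(7.73)²/(0.525)² = 947.4 N/m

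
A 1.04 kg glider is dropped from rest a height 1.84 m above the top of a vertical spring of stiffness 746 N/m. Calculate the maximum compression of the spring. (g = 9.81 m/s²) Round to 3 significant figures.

x = 0.238 m

Measuring PE from the top of the relaxed spring, at max compression the glider has dropped H + x with zero KE, so:
mg(H + x) = ½kx²
½(746)x² − (1.04)(9.81)x − (1.04)(9.81)(1.84) = 0
373.0x² − 10.20x − 18.77 = 0
x = [10.20 + √(104.1 + 28008)]/(2 × 373.0) = 0.2384 m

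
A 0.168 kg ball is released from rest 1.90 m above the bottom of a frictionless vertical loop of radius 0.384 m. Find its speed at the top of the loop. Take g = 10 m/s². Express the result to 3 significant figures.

Energy conservation: mgh = ½mv_top² + mg(2r)
v_top² = 2g(h − 2r) = 2(10)(1.90 − 0.7680) = 22.64
v_top = 4.758 m/s

v = 4.76 m/s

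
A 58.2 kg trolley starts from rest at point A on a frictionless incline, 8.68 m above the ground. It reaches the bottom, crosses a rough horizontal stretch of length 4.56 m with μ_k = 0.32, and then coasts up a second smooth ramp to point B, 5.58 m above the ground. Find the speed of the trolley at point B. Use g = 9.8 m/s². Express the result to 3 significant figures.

Energy at A: mgh₁ = (58.2)(9.8)(8.68) = 4950.7 J
Friction loss: W_f = μ_k mg d = 832.3 J
At B: ½mv² + mgh₂ = mgh₁ − W_f
½mv² = 4950.7 − 832.3 − 3182.6 = 935.85 J
v = √(2 × 935.85/58.2) = 5.671 m/s

v = 5.67 m/s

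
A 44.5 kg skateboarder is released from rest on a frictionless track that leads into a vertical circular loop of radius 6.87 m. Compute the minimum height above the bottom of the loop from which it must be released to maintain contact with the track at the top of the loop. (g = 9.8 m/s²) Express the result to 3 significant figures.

At the top, for minimum speed gravity alone supplies the centripetal force: mg = mv_top²/r ⇒ v_top² = gr = 67.33 m²/s²
Energy conservation from release height h to the top (height 2r): mgh = ½mv_top² + mg(2r)
h = v_top²/(2g) + 2r = r/2 + 2r = 5r/2 = 17.18 m

h = 17.2 m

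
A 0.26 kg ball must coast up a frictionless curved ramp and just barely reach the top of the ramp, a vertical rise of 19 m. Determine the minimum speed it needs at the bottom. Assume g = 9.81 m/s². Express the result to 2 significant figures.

v = 19 m/s

At the top it is momentarily at rest, so all KE converts to PE: ½mv² = mgh
v = √(2gh) = √(2 × 9.81 × 19) = 19.31 m/s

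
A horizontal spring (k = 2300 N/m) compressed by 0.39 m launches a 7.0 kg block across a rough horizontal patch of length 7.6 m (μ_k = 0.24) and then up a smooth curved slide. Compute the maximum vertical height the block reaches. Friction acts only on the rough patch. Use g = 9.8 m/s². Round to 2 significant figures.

h = 0.73 m

Spring energy: E₀ = ½kx² = ½(2300)(0.39)² = 174.91 J
Friction: W_f = μ_k mg d = (0.24)(7.0)(9.8)(7.6) = 125.1 J
Energy at base of ramp: E = 174.91 − 125.1 = 49.789 J
At max height all remaining energy is PE: mgh = E ⇒ h = E/(mg) = 49.789/(7.0 × 9.8) = 0.7258 m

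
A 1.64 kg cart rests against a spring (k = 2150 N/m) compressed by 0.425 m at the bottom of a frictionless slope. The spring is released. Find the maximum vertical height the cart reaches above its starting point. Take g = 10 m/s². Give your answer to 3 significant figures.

Energy conservation from release to the highest point: ½kx² = mgh
h = kx²/(2mg) = (2150)(0.425)²/(2 × 1.64 × 10) = 11.84 m

h = 11.8 m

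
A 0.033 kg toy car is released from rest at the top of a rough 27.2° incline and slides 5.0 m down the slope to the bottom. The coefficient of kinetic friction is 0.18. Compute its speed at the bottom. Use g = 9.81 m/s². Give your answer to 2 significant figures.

Taking the bottom as reference, mgh = ½mv² + μ_k N L with h = L sinθ, N = mg cosθ:
mgh = mgL sinθ = (0.033)(9.81)(5.0)sin27.2° = 0.73988 J
W_f = μ_k mg cosθ · L = (0.18)(0.033)(9.81)cos27.2°·5.0 = 0.2591 J
½mv² = 0.73988 − 0.2591 = 0.48074 J
v = √(2 × 0.48074/0.033) = 5.398 m/s

v = 5.4 m/s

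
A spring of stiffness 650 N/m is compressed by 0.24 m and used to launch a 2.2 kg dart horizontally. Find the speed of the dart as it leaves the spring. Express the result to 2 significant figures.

Spring PE converts entirely to kinetic energy: ½kx² = ½mv²
v = x√(k/m) = 0.24 × √(650/2.2) = 4.125 m/s

v = 4.1 m/s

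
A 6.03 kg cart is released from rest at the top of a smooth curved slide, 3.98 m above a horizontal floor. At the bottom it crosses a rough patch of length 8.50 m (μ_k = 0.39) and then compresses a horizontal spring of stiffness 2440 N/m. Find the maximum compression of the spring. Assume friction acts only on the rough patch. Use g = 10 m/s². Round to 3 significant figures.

x = 0.181 m

Initial energy: E₁ = mgh = (6.03)(10)(3.98) = 239.99 J
Friction removes W_f = μ_k mg d = (0.39)(6.03)(10)(8.50) = 199.9 J
Energy reaching the spring: E = 239.99 − 199.9 = 40.100 J
At max compression ½kx² = E ⇒ x = √(2E/k) = √(2 × 40.100/2440) = 0.1813 m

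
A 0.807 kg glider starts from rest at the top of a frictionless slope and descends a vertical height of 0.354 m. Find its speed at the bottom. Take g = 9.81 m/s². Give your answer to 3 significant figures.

Equating total energy at the two states: mgh = ½mv²
v = √(2gh) = √(2 × 9.81 × 0.354) = √6.9455 = 2.635 m/s

v = 2.64 m/s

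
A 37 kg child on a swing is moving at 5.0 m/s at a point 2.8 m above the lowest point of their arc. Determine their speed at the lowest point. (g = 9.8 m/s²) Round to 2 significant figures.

Equating total energy at the two states: ½mv₀² + mgh = ½mv²
v² = v₀² + 2gh = (5.0)² + 2(9.8)(2.8) = 79.880
v = √79.880 = 8.938 m/s

v = 8.9 m/s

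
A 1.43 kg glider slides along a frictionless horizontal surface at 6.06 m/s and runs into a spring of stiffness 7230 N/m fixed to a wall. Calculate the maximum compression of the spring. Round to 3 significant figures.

x = 0.0852 m

All KE is stored as spring PE at maximum compression: ½mv² = ½kx²
x = v√(m/k) = 6.06 × √(1.43/7230) = 0.08523 m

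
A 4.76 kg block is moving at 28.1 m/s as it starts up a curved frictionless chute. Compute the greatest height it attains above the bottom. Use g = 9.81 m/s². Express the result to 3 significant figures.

h = 40.2 m

Setting KE at the bottom equal to PE gained: ½mv² = mgh
h = v²/(2g) = 28.1²/(2 × 9.81) = 40.25 m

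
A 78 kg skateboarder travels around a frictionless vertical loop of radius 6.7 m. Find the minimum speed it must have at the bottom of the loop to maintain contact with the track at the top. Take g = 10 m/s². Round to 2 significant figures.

At the top: mg = mv_top²/r ⇒ v_top² = gr = 67.00 m²/s²
Energy from bottom to top (height 2r): ½mv_bot² = ½mv_top² + mg(2r)
v_bot² = gr + 4gr = 5gr = 335.0
v_bot = √(5gr) = 18.30 m/s

v = 18 m/s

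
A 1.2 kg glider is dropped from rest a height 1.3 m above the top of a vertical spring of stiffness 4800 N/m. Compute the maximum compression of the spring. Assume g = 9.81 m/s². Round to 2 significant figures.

Measuring PE from the top of the relaxed spring, at max compression the glider has dropped H + x with zero KE, so:
mg(H + x) = ½kx²
½(4800)x² − (1.2)(9.81)x − (1.2)(9.81)(1.3) = 0
2400x² − 11.77x − 15.30 = 0
x = [11.77 + √(138.6 + 146915)]/(2 × 2400) = 0.08234 m

x = 0.082 m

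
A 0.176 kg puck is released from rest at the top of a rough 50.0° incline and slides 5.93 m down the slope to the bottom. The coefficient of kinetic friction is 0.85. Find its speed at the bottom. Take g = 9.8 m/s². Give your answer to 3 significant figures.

Taking the bottom as reference, mgh = ½mv² + μ_k N L with h = L sinθ, N = mg cosθ:
mgh = mgL sinθ = (0.176)(9.8)(5.93)sin50.0° = 7.8352 J
W_f = μ_k mg cosθ · L = (0.85)(0.176)(9.8)cos50.0°·5.93 = 5.588 J
½mv² = 7.8352 − 5.588 = 2.2468 J
v = √(2 × 2.2468/0.176) = 5.053 m/s

v = 5.05 m/s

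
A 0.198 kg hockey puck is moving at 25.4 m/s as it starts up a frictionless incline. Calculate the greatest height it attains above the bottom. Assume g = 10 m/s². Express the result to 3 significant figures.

Setting KE at the bottom equal to PE gained: ½mv² = mgh
h = v²/(2g) = 25.4²/(2 × 10) = 32.26 m

h = 32.3 m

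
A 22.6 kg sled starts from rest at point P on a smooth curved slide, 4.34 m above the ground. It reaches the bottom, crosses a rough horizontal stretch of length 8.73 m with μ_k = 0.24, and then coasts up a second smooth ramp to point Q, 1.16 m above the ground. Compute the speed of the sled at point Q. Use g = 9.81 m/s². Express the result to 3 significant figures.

v = 4.61 m/s

Energy at P: mgh₁ = (22.6)(9.81)(4.34) = 962.20 J
Friction loss: W_f = μ_k mg d = 464.5 J
At Q: ½mv² + mgh₂ = mgh₁ − W_f
½mv² = 962.20 − 464.5 − 257.18 = 240.51 J
v = √(2 × 240.51/22.6) = 4.613 m/s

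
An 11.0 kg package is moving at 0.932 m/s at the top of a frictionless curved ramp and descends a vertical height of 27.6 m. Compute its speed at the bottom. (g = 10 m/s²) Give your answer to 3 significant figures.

v = 23.5 m/s

Equating total energy at the two states: ½mv₀² + mgh = ½mv²
v² = v₀² + 2gh = (0.932)² + 2(10)(27.6) = 552.87
v = √552.87 = 23.51 m/s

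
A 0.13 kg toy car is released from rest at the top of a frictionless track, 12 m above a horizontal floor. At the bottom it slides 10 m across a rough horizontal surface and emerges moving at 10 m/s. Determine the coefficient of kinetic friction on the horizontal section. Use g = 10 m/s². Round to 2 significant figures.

μ_k = 0.70

Energy bookkeeping (friction removes W_f = μ_k N d):
mgh = ½mv² + μ_k m g d
mgh = 15.600 J; ½mv² = 6.5000 J
W_f = 15.600 − 6.5000 = 9.100 J
μ_k = W_f/(mg·d) = 9.100/(1.300 × 10) = 0.7000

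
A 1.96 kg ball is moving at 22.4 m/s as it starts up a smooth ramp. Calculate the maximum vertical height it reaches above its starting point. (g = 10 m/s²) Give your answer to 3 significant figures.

h = 25.1 m

Setting KE at the bottom equal to PE gained: ½mv² = mgh
h = v²/(2g) = 22.4²/(2 × 10) = 25.09 m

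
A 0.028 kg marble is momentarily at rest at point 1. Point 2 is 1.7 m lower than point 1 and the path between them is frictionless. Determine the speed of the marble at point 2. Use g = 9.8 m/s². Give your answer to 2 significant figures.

By conservation of mechanical energy, mgh = ½mv²
v = √(2gh) = √(2 × 9.8 × 1.7) = √33.320 = 5.772 m/s

v = 5.8 m/s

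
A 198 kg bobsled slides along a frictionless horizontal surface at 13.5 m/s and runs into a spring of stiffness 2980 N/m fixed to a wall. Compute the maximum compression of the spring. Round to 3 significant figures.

x = 3.48 m

All KE is stored as spring PE at maximum compression: ½mv² = ½kx²
x = v√(m/k) = 13.5 × √(198/2980) = 3.480 m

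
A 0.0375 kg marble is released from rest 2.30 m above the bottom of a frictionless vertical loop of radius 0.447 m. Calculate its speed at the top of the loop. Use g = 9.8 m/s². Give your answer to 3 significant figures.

Energy conservation: mgh = ½mv_top² + mg(2r)
v_top² = 2g(h − 2r) = 2(9.8)(2.30 − 0.8940) = 27.56
v_top = 5.250 m/s

v = 5.25 m/s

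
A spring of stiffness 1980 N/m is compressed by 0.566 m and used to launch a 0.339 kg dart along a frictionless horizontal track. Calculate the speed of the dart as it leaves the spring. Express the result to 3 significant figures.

The dart leaves the spring when the spring is at natural length, so ½kx² = ½mv²
v = x√(k/m) = 0.566 × √(1980/0.339) = 43.26 m/s

v = 43.3 m/s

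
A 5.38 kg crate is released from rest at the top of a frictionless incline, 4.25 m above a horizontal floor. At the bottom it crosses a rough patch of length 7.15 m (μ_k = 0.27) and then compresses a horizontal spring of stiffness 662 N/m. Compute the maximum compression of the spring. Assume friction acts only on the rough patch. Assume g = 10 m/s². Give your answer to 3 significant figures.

Initial energy: E₁ = mgh = (5.38)(10)(4.25) = 228.65 J
Friction removes W_f = μ_k mg d = (0.27)(5.38)(10)(7.15) = 103.9 J
Energy reaching the spring: E = 228.65 − 103.9 = 124.79 J
At max compression ½kx² = E ⇒ x = √(2E/k) = √(2 × 124.79/662) = 0.6140 m

x = 0.614 m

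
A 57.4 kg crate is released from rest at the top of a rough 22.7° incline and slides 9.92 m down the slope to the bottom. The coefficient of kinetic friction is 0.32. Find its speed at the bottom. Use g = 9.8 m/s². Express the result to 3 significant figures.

v = 4.20 m/s

Energy: mgh = ½mv² + W_f, with h = L sinθ and W_f = μ_k (mg cosθ) L
mgh = mgL sinθ = (57.4)(9.8)(9.92)sin22.7° = 2153.4 J
W_f = μ_k mg cosθ · L = (0.32)(57.4)(9.8)cos22.7°·9.92 = 1647 J
½mv² = 2153.4 − 1647 = 506.09 J
v = √(2 × 506.09/57.4) = 4.199 m/s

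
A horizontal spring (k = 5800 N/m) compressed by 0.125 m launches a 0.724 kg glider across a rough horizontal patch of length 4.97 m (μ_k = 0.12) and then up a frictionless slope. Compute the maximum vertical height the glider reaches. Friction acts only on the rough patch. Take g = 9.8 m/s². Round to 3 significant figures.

Spring energy: E₀ = ½kx² = ½(5800)(0.125)² = 45.312 J
Friction: W_f = μ_k mg d = (0.12)(0.724)(9.8)(4.97) = 4.232 J
Energy at base of ramp: E = 45.312 − 4.232 = 41.081 J
At max height all remaining energy is PE: mgh = E ⇒ h = E/(mg) = 41.081/(0.724 × 9.8) = 5.790 m

h = 5.79 m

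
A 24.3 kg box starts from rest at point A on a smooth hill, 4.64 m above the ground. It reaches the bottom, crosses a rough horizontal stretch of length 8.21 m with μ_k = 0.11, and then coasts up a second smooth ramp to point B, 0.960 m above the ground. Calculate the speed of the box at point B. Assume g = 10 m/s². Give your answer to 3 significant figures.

v = 7.45 m/s

Energy at A: mgh₁ = (24.3)(10)(4.64) = 1127.5 J
Friction loss: W_f = μ_k mg d = 219.5 J
At B: ½mv² + mgh₂ = mgh₁ − W_f
½mv² = 1127.5 − 219.5 − 233.28 = 674.79 J
v = √(2 × 674.79/24.3) = 7.452 m/s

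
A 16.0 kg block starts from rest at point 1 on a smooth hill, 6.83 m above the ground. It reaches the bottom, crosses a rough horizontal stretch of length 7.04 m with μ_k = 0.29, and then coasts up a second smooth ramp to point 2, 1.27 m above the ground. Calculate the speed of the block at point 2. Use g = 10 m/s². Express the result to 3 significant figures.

Energy at 1: mgh₁ = (16.0)(10)(6.83) = 1092.8 J
Friction loss: W_f = μ_k mg d = 326.7 J
At 2: ½mv² + mgh₂ = mgh₁ − W_f
½mv² = 1092.8 − 326.7 − 203.20 = 562.94 J
v = √(2 × 562.94/16.0) = 8.389 m/s

v = 8.39 m/s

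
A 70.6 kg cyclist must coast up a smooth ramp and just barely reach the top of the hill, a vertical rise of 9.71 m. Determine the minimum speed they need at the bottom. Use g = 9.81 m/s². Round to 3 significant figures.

At the top they are momentarily at rest, so all KE converts to PE: ½mv² = mgh
v = √(2gh) = √(2 × 9.81 × 9.71) = 13.80 m/s

v = 13.8 m/s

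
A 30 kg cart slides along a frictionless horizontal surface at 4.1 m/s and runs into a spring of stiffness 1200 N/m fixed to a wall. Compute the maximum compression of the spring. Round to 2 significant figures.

x = 0.65 m

All KE is stored as spring PE at maximum compression: ½mv² = ½kx²
x = v√(m/k) = 4.1 × √(30/1200) = 0.6483 m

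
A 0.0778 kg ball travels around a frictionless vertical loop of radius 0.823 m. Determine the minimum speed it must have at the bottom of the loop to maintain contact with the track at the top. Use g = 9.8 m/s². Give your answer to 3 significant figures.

v = 6.35 m/s

At the top: mg = mv_top²/r ⇒ v_top² = gr = 8.065 m²/s²
Energy from bottom to top (height 2r): ½mv_bot² = ½mv_top² + mg(2r)
v_bot² = gr + 4gr = 5gr = 40.33
v_bot = √(5gr) = 6.350 m/s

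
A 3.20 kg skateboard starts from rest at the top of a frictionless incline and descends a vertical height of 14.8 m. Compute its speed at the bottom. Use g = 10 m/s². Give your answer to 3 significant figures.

Energy conservation between the two points: mgh = ½mv²
The mass cancels from both sides.
v = √(2gh) = √(2 × 10 × 14.8) = √296.00 = 17.20 m/s

v = 17.2 m/s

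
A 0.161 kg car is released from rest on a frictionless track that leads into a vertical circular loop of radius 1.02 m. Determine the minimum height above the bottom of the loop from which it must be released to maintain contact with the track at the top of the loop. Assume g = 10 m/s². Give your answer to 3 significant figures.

h = 2.55 m

At the top, for minimum speed gravity alone supplies the centripetal force: mg = mv_top²/r ⇒ v_top² = gr = 10.20 m²/s²
Energy conservation from release height h to the top (height 2r): mgh = ½mv_top² + mg(2r)
h = v_top²/(2g) + 2r = r/2 + 2r = 5r/2 = 2.550 m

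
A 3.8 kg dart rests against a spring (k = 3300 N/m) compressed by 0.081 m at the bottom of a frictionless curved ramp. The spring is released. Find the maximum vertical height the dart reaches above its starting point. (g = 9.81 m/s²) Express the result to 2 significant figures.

All spring PE becomes gravitational PE at the highest point: ½kx² = mgh
h = kx²/(2mg) = (3300)(0.081)²/(2 × 3.8 × 9.81) = 0.2904 m

h = 0.29 m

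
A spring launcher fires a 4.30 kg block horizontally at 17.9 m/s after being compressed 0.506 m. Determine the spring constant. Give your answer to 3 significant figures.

Spring PE at full compression equals KE at release: ½kx² = ½mv²
k = mv²/x² = (4.30)(17.9)²/(0.506)² = 5381 N/m

k = 5380 N/m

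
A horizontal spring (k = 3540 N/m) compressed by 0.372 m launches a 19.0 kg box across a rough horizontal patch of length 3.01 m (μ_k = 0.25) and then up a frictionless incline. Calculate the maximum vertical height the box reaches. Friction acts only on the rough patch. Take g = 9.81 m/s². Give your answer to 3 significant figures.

h = 0.562 m

Spring energy: E₀ = ½kx² = ½(3540)(0.372)² = 244.94 J
Friction: W_f = μ_k mg d = (0.25)(19.0)(9.81)(3.01) = 140.3 J
Energy at base of ramp: E = 244.94 − 140.3 = 104.68 J
At max height all remaining energy is PE: mgh = E ⇒ h = E/(mg) = 104.68/(19.0 × 9.81) = 0.5616 m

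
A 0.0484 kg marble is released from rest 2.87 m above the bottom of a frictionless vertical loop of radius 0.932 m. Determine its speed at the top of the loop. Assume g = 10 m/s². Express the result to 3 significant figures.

v = 4.49 m/s

Energy conservation: mgh = ½mv_top² + mg(2r)
v_top² = 2g(h − 2r) = 2(10)(2.87 − 1.864) = 20.12
v_top = 4.486 m/s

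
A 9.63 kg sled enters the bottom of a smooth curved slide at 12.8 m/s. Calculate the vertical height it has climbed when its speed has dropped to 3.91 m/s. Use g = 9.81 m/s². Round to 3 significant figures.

Conservation of energy: ½mv₁² = ½mv₂² + mgh
h = (v₁² − v₂²)/(2g) = (12.8² − 3.91²)/(2 × 9.81) = 7.571 m

h = 7.57 m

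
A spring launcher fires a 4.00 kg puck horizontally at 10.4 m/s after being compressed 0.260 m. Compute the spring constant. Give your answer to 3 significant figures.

Spring PE at full compression equals KE at release: ½kx² = ½mv²
k = mv²/x² = (4.00)(10.4)²/(0.260)² = 6400 N/m

k = 6400 N/m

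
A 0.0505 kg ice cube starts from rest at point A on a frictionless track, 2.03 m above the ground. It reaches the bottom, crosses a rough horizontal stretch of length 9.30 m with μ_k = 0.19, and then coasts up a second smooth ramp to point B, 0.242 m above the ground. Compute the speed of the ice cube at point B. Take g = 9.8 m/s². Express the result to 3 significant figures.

Energy at A: mgh₁ = (0.0505)(9.8)(2.03) = 1.0046 J
Friction loss: W_f = μ_k mg d = 0.8745 J
At B: ½mv² + mgh₂ = mgh₁ − W_f
½mv² = 1.0046 − 0.8745 − 0.11977 = 0.010393 J
v = √(2 × 0.010393/0.0505) = 0.6416 m/s

v = 0.642 m/s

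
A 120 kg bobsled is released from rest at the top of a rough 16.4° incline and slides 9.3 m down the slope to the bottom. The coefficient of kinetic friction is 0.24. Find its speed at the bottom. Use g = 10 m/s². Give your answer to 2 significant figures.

Taking the bottom as reference, mgh = ½mv² + μ_k N L with h = L sinθ, N = mg cosθ:
mgh = mgL sinθ = (120)(10)(9.3)sin16.4° = 3150.9 J
W_f = μ_k mg cosθ · L = (0.24)(120)(10)cos16.4°·9.3 = 2569 J
½mv² = 3150.9 − 2569 = 581.50 J
v = √(2 × 581.50/120) = 3.113 m/s

v = 3.1 m/s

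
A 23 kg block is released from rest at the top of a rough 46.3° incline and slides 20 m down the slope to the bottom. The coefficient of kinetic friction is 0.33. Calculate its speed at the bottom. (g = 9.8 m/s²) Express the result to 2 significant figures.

Work–energy: mg(L sinθ) − μ_k(mg cosθ)L = ½mv²
mgh = mgL sinθ = (23)(9.8)(20)sin46.3° = 3259.1 J
W_f = μ_k mg cosθ · L = (0.33)(23)(9.8)cos46.3°·20 = 1028 J
½mv² = 3259.1 − 1028 = 2231.4 J
v = √(2 × 2231.4/23) = 13.93 m/s

v = 14 m/s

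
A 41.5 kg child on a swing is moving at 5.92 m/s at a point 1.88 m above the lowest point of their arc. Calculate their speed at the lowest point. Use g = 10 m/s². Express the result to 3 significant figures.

Mechanical energy is conserved (no friction): ½mv₀² + mgh = ½mv²
The mass cancels from both sides.
v² = v₀² + 2gh = (5.92)² + 2(10)(1.88) = 72.646
v = √72.646 = 8.523 m/s

v = 8.52 m/s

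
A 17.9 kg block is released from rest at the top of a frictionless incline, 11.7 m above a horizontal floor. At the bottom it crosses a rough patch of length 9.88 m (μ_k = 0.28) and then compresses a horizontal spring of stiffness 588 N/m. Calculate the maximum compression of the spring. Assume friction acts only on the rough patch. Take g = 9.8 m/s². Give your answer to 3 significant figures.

x = 2.31 m

Initial energy: E₁ = mgh = (17.9)(9.8)(11.7) = 2052.4 J
Friction removes W_f = μ_k mg d = (0.28)(17.9)(9.8)(9.88) = 485.3 J
Energy reaching the spring: E = 2052.4 − 485.3 = 1567.1 J
At max compression ½kx² = E ⇒ x = √(2E/k) = √(2 × 1567.1/588) = 2.309 m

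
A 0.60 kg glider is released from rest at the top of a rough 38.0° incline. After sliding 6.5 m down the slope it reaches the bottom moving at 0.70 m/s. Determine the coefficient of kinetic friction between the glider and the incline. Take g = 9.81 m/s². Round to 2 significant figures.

μ_k = 0.78

mgh = ½mv² + μ_k (mg cosθ) L, with h = L sinθ
mgL sinθ = 23.555 J; ½mv² = 0.14700 J
W_f = 23.555 − 0.14700 = 23.41 J
μ_k = W_f/(mg cosθ · L) = 23.41/(4.638 × 6.5) = 0.7764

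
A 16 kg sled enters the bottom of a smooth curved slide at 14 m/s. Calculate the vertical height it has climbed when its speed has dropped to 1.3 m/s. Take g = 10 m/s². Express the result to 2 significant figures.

Conservation of energy: ½mv₁² = ½mv₂² + mgh
h = (v₁² − v₂²)/(2g) = (14² − 1.3²)/(2 × 10) = 9.716 m

h = 9.7 m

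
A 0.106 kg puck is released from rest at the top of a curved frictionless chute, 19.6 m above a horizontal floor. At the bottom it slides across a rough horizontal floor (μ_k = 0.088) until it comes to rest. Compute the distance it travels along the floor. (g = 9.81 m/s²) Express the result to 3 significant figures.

d = 223 m

Applying the work–energy principle:
At rest all PE has been dissipated by friction: mgh = μ_k m g d
d = h/μ_k = 19.6/0.088 = 222.7 m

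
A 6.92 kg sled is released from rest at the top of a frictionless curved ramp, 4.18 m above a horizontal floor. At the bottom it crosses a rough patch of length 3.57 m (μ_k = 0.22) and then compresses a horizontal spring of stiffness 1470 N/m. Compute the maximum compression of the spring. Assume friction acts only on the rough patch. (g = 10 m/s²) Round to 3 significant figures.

x = 0.565 m

Initial energy: E₁ = mgh = (6.92)(10)(4.18) = 289.26 J
Friction removes W_f = μ_k mg d = (0.22)(6.92)(10)(3.57) = 54.35 J
Energy reaching the spring: E = 289.26 − 54.35 = 234.91 J
At max compression ½kx² = E ⇒ x = √(2E/k) = √(2 × 234.91/1470) = 0.5653 m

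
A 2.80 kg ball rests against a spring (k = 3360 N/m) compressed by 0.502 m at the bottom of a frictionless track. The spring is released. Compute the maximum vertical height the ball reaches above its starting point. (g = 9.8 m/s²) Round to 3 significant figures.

h = 15.4 m

All spring PE becomes gravitational PE at the highest point: ½kx² = mgh
h = kx²/(2mg) = (3360)(0.502)²/(2 × 2.80 × 9.8) = 15.43 m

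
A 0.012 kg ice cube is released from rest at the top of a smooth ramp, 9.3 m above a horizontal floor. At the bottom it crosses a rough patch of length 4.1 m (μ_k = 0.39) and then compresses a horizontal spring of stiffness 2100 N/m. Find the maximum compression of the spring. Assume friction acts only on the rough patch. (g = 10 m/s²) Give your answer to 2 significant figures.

Initial energy: E₁ = mgh = (0.012)(10)(9.3) = 1.1160 J
Friction removes W_f = μ_k mg d = (0.39)(0.012)(10)(4.1) = 0.1919 J
Energy reaching the spring: E = 1.1160 − 0.1919 = 0.92412 J
At max compression ½kx² = E ⇒ x = √(2E/k) = √(2 × 0.92412/2100) = 0.02967 m

x = 0.030 m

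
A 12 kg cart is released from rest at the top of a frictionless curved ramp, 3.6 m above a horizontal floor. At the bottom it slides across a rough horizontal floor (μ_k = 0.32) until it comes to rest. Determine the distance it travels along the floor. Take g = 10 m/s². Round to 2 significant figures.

Applying the work–energy principle:
At rest all PE has been dissipated by friction: mgh = μ_k m g d
d = h/μ_k = 3.6/0.32 = 11.25 m

d = 11 m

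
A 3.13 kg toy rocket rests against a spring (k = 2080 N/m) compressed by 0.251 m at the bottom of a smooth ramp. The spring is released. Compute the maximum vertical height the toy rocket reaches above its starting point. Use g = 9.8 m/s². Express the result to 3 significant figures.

h = 2.14 m

Energy conservation from release to the highest point: ½kx² = mgh
h = kx²/(2mg) = (2080)(0.251)²/(2 × 3.13 × 9.8) = 2.136 m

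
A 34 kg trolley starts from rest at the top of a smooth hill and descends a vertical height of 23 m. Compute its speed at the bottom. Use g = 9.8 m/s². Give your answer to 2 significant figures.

v = 21 m/s

Mechanical energy is conserved (no friction): mgh = ½mv²
v = √(2gh) = √(2 × 9.8 × 23) = √450.80 = 21.23 m/s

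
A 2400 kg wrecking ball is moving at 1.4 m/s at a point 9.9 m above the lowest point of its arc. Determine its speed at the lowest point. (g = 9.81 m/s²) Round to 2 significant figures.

Mechanical energy is conserved (no friction): ½mv₀² + mgh = ½mv²
v² = v₀² + 2gh = (1.4)² + 2(9.81)(9.9) = 196.20
v = √196.20 = 14.01 m/s

v = 14 m/s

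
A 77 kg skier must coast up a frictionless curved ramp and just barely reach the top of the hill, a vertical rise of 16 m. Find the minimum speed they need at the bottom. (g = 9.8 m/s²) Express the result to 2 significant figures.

At the top they are momentarily at rest, so all KE converts to PE: ½mv² = mgh
v = √(2gh) = √(2 × 9.8 × 16) = 17.71 m/s

v = 18 m/s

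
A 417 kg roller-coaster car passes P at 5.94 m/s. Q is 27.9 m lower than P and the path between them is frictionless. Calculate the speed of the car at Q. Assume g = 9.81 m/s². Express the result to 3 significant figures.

Equating total energy at the two states: ½mv₀² + mgh = ½mv²
The mass cancels from both sides.
v² = v₀² + 2gh = (5.94)² + 2(9.81)(27.9) = 582.68
v = √582.68 = 24.14 m/s

v = 24.1 m/s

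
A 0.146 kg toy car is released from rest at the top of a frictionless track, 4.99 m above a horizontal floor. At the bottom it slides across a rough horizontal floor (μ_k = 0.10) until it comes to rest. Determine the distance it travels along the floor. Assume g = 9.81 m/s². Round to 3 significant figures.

d = 49.9 m

Applying the work–energy principle:
At rest all PE has been dissipated by friction: mgh = μ_k m g d
d = h/μ_k = 4.99/0.10 = 49.90 m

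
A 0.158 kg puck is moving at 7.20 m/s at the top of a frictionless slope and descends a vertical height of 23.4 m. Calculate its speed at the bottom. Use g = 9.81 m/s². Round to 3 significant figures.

Mechanical energy is conserved (no friction): ½mv₀² + mgh = ½mv²
v² = v₀² + 2gh = (7.20)² + 2(9.81)(23.4) = 510.95
v = √510.95 = 22.60 m/s

v = 22.6 m/s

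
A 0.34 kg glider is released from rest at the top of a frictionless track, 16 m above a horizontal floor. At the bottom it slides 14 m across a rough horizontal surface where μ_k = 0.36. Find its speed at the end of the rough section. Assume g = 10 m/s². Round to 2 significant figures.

Applying the work–energy principle:
mgh = ½mv² + μ_k m g d
W_f = μ_k mg d = (0.36)(0.34)(10)(14) = 17.14 J
½mv² = mgh − W_f = 54.400 − 17.14 = 37.264 J
v = √(2 × 37.264/0.34) = 14.81 m/s

v = 15 m/s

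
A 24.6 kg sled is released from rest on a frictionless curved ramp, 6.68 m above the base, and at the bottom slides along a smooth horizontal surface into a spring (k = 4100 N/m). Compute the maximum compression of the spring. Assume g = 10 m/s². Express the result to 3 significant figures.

At max compression the sled is momentarily at rest: mgh = ½kx²
x = √(2mgh/k) = √(2 × 24.6 × 10 × 6.68 / 4100) = 0.8953 m

x = 0.895 m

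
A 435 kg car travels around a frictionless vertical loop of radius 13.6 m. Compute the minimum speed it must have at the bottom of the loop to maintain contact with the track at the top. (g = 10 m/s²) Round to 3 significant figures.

At the top: mg = mv_top²/r ⇒ v_top² = gr = 136.0 m²/s²
Energy from bottom to top (height 2r): ½mv_bot² = ½mv_top² + mg(2r)
v_bot² = gr + 4gr = 5gr = 680.0
v_bot = √(5gr) = 26.08 m/s

v = 26.1 m/s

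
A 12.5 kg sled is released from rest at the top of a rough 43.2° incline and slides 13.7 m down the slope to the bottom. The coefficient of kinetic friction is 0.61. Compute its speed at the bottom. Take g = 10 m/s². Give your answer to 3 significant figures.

v = 8.11 m/s

Energy: mgh = ½mv² + W_f, with h = L sinθ and W_f = μ_k (mg cosθ) L
mgh = mgL sinθ = (12.5)(10)(13.7)sin43.2° = 1172.3 J
W_f = μ_k mg cosθ · L = (0.61)(12.5)(10)cos43.2°·13.7 = 761.5 J
½mv² = 1172.3 − 761.5 = 410.79 J
v = √(2 × 410.79/12.5) = 8.107 m/s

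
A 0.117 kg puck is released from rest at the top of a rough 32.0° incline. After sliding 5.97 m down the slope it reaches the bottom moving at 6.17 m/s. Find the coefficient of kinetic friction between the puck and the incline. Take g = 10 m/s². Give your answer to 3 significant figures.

μ_k = 0.249

Energy balance down the incline: mg L sinθ − ½mv² = μ_k (mg cosθ) L
mgL sinθ = 3.7014 J; ½mv² = 2.2270 J
W_f = 3.7014 − 2.2270 = 1.474 J
μ_k = W_f/(mg cosθ · L) = 1.474/(0.9922 × 5.97) = 0.2489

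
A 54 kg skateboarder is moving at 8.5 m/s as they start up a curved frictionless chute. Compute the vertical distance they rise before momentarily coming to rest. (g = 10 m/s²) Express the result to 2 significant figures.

h = 3.6 m

By energy conservation, ½mv² = mgh
h = v²/(2g) = 8.5²/(2 × 10) = 3.612 m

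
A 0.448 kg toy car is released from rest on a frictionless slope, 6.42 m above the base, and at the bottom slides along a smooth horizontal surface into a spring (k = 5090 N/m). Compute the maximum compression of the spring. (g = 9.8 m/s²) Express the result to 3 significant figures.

At max compression the car is momentarily at rest: mgh = ½kx²
x = √(2mgh/k) = √(2 × 0.448 × 9.8 × 6.42 / 5090) = 0.1052 m

x = 0.105 m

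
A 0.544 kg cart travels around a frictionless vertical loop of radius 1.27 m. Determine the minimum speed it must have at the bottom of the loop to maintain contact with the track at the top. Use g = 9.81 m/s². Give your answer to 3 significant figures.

v = 7.89 m/s

At the top: mg = mv_top²/r ⇒ v_top² = gr = 12.46 m²/s²
Energy from bottom to top (height 2r): ½mv_bot² = ½mv_top² + mg(2r)
v_bot² = gr + 4gr = 5gr = 62.29
v_bot = √(5gr) = 7.893 m/s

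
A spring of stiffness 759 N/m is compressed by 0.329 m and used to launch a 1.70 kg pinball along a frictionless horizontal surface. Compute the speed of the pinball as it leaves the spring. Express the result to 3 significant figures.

The pinball leaves the spring when the spring is at natural length, so ½kx² = ½mv²
v = x√(k/m) = 0.329 × √(759/1.70) = 6.952 m/s

v = 6.95 m/s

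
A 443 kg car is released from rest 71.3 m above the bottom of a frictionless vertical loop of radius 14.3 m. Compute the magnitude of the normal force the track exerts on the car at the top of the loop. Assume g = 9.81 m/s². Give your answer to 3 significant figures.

Energy from release to top (height 2r): mgh = ½mv_top² + mg(2r)
v_top² = 2g(h − 2r) = 2(9.81)(71.3 − 28.60) = 837.77 m²/s²
At the top, both N and weight point toward the centre: N + mg = mv_top²/r
N = m(v_top²/r − g) = 443(837.77/14.3 − 9.81) = 21608 N

N = 21600 N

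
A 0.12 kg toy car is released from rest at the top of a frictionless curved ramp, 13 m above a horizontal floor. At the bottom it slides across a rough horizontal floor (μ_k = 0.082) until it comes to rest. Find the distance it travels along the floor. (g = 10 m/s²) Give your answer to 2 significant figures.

Energy at the top = energy at the end + work done against friction:
At rest all PE has been dissipated by friction: mgh = μ_k m g d
d = h/μ_k = 13/0.082 = 158.5 m

d = 160 m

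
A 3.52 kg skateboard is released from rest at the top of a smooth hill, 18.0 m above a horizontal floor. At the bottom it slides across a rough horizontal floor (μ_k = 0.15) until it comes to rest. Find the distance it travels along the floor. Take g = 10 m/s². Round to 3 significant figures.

d = 120 m

Energy bookkeeping (friction removes W_f = μ_k N d):
At rest all PE has been dissipated by friction: mgh = μ_k m g d
d = h/μ_k = 18.0/0.15 = 120.0 m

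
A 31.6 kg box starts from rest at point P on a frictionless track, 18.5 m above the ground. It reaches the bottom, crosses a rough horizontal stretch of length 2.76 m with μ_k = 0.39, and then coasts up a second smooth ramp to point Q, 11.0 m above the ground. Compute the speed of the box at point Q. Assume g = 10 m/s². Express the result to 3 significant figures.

Energy at P: mgh₁ = (31.6)(10)(18.5) = 5846.0 J
Friction loss: W_f = μ_k mg d = 340.1 J
At Q: ½mv² + mgh₂ = mgh₁ − W_f
½mv² = 5846.0 − 340.1 − 3476.0 = 2029.9 J
v = √(2 × 2029.9/31.6) = 11.33 m/s

v = 11.3 m/s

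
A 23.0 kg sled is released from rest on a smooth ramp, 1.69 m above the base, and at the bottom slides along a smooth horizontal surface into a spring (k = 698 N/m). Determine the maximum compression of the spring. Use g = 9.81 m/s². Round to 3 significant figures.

At max compression the sled is momentarily at rest: mgh = ½kx²
x = √(2mgh/k) = √(2 × 23.0 × 9.81 × 1.69 / 698) = 1.045 m

x = 1.05 m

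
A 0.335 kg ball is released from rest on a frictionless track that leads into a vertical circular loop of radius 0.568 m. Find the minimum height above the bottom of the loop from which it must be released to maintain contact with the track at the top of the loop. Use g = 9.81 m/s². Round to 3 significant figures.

h = 1.42 m

At the top, for minimum speed gravity alone supplies the centripetal force: mg = mv_top²/r ⇒ v_top² = gr = 5.572 m²/s²
Energy conservation from release height h to the top (height 2r): mgh = ½mv_top² + mg(2r)
h = v_top²/(2g) + 2r = r/2 + 2r = 5r/2 = 1.420 m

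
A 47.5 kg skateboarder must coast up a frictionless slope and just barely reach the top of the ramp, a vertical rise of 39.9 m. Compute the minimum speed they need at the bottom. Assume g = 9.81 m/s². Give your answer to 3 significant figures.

At the top they are momentarily at rest, so all KE converts to PE: ½mv² = mgh
v = √(2gh) = √(2 × 9.81 × 39.9) = 27.98 m/s

v = 28.0 m/s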